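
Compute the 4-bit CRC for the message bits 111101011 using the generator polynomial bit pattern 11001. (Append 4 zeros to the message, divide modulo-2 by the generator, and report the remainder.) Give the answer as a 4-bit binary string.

Append 4 zeros: 1111010110000. Divide by 11001 (XOR where the leading bit is 1):
  pos 0: 11110 XOR 11001 = 00111
  pos 2: 11110 XOR 11001 = 00111
  pos 4: 11111 XOR 11001 = 00110
  pos 6: 11000 XOR 11001 = 00001
Remainder (last 4 bits) = 0100. This is the CRC / FCS.

0100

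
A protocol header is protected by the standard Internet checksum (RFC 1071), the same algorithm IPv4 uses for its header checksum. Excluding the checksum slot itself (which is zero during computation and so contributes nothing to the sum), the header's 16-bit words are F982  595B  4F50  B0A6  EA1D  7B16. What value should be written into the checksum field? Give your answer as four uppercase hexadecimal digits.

47F6

One's-complement addition (fold any carry out of bit 15 back into bit 0):
  0xF982 + 0x595B = 0x152DD → wrap carry → 0x52DE
  0x52DE + 0x4F50 = 0x0A22E
  0xA22E + 0xB0A6 = 0x152D4 → wrap carry → 0x52D5
  0x52D5 + 0xEA1D = 0x13CF2 → wrap carry → 0x3CF3
  0x3CF3 + 0x7B16 = 0x0B809
One's-complement sum = 0xB809.
Checksum = ~0xB809 & 0xFFFF = 0x47F6.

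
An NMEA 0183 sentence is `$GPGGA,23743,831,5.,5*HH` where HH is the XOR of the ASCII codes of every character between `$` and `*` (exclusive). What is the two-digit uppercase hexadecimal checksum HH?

XOR the ASCII codes of the payload characters:
  'G' = 0x47 → acc = 0x47
  'P' = 0x50 → acc = 0x17
  'G' = 0x47 → acc = 0x50
  'G' = 0x47 → acc = 0x17
  'A' = 0x41 → acc = 0x56
  ',' = 0x2C → acc = 0x7A
  '2' = 0x32 → acc = 0x48
  '3' = 0x33 → acc = 0x7B
  '7' = 0x37 → acc = 0x4C
  '4' = 0x34 → acc = 0x78
  '3' = 0x33 → acc = 0x4B
  ',' = 0x2C → acc = 0x67
  '8' = 0x38 → acc = 0x5F
  '3' = 0x33 → acc = 0x6C
  '1' = 0x31 → acc = 0x5D
  ',' = 0x2C → acc = 0x71
  '5' = 0x35 → acc = 0x44
  '.' = 0x2E → acc = 0x6A
  ',' = 0x2C → acc = 0x46
  '5' = 0x35 → acc = 0x73
Checksum = 0x73.

73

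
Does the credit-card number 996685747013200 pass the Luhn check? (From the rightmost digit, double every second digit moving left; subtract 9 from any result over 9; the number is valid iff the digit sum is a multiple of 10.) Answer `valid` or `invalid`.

From the right, keep odd positions and double even positions (subtract 9 from any doubled value over 9):
  doubled (positions 2,4,...): 0 6 0 8 1 3 9 → sum 27
  kept (positions 1,3,...): 0 2 1 7 7 8 6 9 → sum 40
Total = 67.
67 mod 10 = 7, so the number is invalid.

invalid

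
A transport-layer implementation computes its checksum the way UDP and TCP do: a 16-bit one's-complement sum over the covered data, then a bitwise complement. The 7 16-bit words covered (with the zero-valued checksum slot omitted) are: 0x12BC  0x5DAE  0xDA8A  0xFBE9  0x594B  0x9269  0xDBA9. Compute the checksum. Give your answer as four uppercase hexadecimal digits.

One's-complement addition (fold any carry out of bit 15 back into bit 0):
  0x12BC + 0x5DAE = 0x0706A
  0x706A + 0xDA8A = 0x14AF4 → wrap carry → 0x4AF5
  0x4AF5 + 0xFBE9 = 0x146DE → wrap carry → 0x46DF
  0x46DF + 0x594B = 0x0A02A
  0xA02A + 0x9269 = 0x13293 → wrap carry → 0x3294
  0x3294 + 0xDBA9 = 0x10E3D → wrap carry → 0x0E3E
One's-complement sum = 0x0E3E.
Checksum = ~0x0E3E & 0xFFFF = 0xF1C1.

F1C1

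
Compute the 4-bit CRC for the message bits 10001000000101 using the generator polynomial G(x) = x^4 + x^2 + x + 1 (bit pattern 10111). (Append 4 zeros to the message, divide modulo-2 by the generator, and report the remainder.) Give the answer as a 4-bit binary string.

1111

Append 4 zeros: 100010000001010000. Divide by 10111 (XOR where the leading bit is 1):
  pos 0: 10001 XOR 10111 = 00110
  pos 2: 11000 XOR 10111 = 01111
  pos 3: 11110 XOR 10111 = 01001
  pos 4: 10010 XOR 10111 = 00101
  pos 6: 10100 XOR 10111 = 00011
  pos 9: 11101 XOR 10111 = 01010
  pos 10: 10100 XOR 10111 = 00011
  pos 13: 11000 XOR 10111 = 01111
Remainder (last 4 bits) = 1111. This is the CRC / FCS.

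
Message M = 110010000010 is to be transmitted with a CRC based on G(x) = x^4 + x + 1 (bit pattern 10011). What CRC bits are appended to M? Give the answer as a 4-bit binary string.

Append 4 zeros: 1100100000100000. Divide by 10011 (XOR where the leading bit is 1):
  pos 0: 11001 XOR 10011 = 01010
  pos 1: 10100 XOR 10011 = 00111
  pos 3: 11100 XOR 10011 = 01111
  pos 4: 11110 XOR 10011 = 01101
  pos 5: 11010 XOR 10011 = 01001
  pos 6: 10011 XOR 10011 = 00000
Remainder (last 4 bits) = 0000. This is the CRC / FCS.

0000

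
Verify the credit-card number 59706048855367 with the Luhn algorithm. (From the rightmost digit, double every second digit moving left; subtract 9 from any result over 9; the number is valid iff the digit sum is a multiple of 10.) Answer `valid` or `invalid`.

valid

From the right, keep odd positions and double even positions (subtract 9 from any doubled value over 9):
  doubled (positions 2,4,...): 3 1 7 8 3 5 1 → sum 28
  kept (positions 1,3,...): 7 3 5 8 0 0 9 → sum 32
Total = 60.
60 mod 10 = 0, so the number is valid.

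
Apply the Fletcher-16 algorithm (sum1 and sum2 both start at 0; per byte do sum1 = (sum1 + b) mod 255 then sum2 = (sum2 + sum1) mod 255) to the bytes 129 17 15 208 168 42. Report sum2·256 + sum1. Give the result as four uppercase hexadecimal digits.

Running sums (mod 255):
  after byte 0 (129): sum1=129, sum2=129
  after byte 1 (17): sum1=146, sum2=20
  after byte 2 (15): sum1=161, sum2=181
  after byte 3 (208): sum1=114, sum2=40
  after byte 4 (168): sum1=27, sum2=67
  after byte 5 (42): sum1=69, sum2=136
Checksum = sum2·256 + sum1 = 136·256 + 69 = 34885 = 0x8845.

8845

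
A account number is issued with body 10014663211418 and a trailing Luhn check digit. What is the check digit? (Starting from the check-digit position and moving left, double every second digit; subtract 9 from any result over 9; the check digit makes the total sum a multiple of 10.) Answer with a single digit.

7

Partial digits right→left: 8 1 4 1 1 2 3 6 6 4 1 0 0 1
Double every second digit counting from the check-digit position (so the 1st, 3rd, 5th, ... of the partial from the right).
  doubled (with −9 where >9): 7 8 2 6 3 2 0 → sum 28
  kept as-is: 1 1 2 6 4 0 1 → sum 15
Total = 28 + 15 = 43.
Check digit = (10 − (43 mod 10)) mod 10 = 7.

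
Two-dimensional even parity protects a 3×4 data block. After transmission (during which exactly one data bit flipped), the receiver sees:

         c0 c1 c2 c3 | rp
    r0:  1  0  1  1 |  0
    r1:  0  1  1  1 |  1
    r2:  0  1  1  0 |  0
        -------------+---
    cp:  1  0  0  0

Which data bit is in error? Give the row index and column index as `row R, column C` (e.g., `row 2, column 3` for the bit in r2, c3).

row 0, column 2

Recompute each row's even parity and compare to rp:
  r0: data parity 1, sent rp 0 → mismatch
  r1: data parity 1, sent rp 1 → ok
  r2: data parity 0, sent rp 0 → ok
Recompute each column's even parity and compare to cp:
  c0: data parity 1, sent cp 1 → ok
  c1: data parity 0, sent cp 0 → ok
  c2: data parity 1, sent cp 0 → mismatch
  c3: data parity 0, sent cp 0 → ok
Exactly one row (r0) and one column (c2) fail → the flipped bit is at their intersection.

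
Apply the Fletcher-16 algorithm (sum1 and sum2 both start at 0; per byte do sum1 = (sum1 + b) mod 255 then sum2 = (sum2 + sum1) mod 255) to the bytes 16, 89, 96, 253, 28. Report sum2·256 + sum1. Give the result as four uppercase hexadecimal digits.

EEE3

Running sums (mod 255):
  after byte 0 (16): sum1=16, sum2=16
  after byte 1 (89): sum1=105, sum2=121
  after byte 2 (96): sum1=201, sum2=67
  after byte 3 (253): sum1=199, sum2=11
  after byte 4 (28): sum1=227, sum2=238
Checksum = sum2·256 + sum1 = 238·256 + 227 = 61155 = 0xEEE3.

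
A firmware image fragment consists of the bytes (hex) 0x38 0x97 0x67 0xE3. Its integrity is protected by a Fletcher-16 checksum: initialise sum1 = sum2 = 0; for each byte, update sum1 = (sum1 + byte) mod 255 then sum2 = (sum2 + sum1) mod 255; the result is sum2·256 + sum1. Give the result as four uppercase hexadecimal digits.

5A1B

Running sums (mod 255):
  after byte 0 (0x38): sum1=56, sum2=56
  after byte 1 (0x97): sum1=207, sum2=8
  after byte 2 (0x67): sum1=55, sum2=63
  after byte 3 (0xE3): sum1=27, sum2=90
Checksum = sum2·256 + sum1 = 90·256 + 27 = 23067 = 0x5A1B.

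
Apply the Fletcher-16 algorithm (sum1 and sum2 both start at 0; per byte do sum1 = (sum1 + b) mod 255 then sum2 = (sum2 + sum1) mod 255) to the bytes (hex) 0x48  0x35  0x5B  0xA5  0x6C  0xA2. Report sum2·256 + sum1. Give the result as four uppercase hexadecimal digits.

Running sums (mod 255):
  after byte 0 (0x48): sum1=72, sum2=72
  after byte 1 (0x35): sum1=125, sum2=197
  after byte 2 (0x5B): sum1=216, sum2=158
  after byte 3 (0xA5): sum1=126, sum2=29
  after byte 4 (0x6C): sum1=234, sum2=8
  after byte 5 (0xA2): sum1=141, sum2=149
Checksum = sum2·256 + sum1 = 149·256 + 141 = 38285 = 0x958D.

958D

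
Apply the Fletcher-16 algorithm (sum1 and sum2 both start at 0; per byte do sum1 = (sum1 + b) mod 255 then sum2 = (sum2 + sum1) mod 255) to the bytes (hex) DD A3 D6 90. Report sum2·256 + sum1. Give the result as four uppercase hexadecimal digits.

A0E8

Running sums (mod 255):
  after byte 0 (DD): sum1=221, sum2=221
  after byte 1 (A3): sum1=129, sum2=95
  after byte 2 (D6): sum1=88, sum2=183
  after byte 3 (90): sum1=232, sum2=160
Checksum = sum2·256 + sum1 = 160·256 + 232 = 41192 = 0xA0E8.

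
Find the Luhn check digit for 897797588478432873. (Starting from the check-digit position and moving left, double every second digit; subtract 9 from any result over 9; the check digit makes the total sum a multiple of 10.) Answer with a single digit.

3

Partial digits right→left: 3 7 8 2 3 4 8 7 4 8 8 5 7 9 7 7 9 8
Double every second digit counting from the check-digit position (so the 1st, 3rd, 5th, ... of the partial from the right).
  doubled (with −9 where >9): 6 7 6 7 8 7 5 5 9 → sum 60
  kept as-is: 7 2 4 7 8 5 9 7 8 → sum 57
Total = 60 + 57 = 117.
Check digit = (10 − (117 mod 10)) mod 10 = 3.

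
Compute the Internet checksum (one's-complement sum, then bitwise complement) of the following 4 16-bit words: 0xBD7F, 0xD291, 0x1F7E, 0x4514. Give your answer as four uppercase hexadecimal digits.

One's-complement addition (fold any carry out of bit 15 back into bit 0):
  0xBD7F + 0xD291 = 0x19010 → wrap carry → 0x9011
  0x9011 + 0x1F7E = 0x0AF8F
  0xAF8F + 0x4514 = 0x0F4A3
One's-complement sum = 0xF4A3.
Checksum = ~0xF4A3 & 0xFFFF = 0x0B5C.

0B5C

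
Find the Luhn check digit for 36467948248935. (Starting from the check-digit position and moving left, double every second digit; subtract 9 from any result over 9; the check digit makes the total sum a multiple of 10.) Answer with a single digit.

9

Partial digits right→left: 5 3 9 8 4 2 8 4 9 7 6 4 6 3
Double every second digit counting from the check-digit position (so the 1st, 3rd, 5th, ... of the partial from the right).
  doubled (with −9 where >9): 1 9 8 7 9 3 3 → sum 40
  kept as-is: 3 8 2 4 7 4 3 → sum 31
Total = 40 + 31 = 71.
Check digit = (10 − (71 mod 10)) mod 10 = 9.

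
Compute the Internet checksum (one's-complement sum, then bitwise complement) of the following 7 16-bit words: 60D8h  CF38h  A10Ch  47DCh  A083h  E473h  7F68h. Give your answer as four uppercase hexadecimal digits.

E2A5

One's-complement addition (fold any carry out of bit 15 back into bit 0):
  0x60D8 + 0xCF38 = 0x13010 → wrap carry → 0x3011
  0x3011 + 0xA10C = 0x0D11D
  0xD11D + 0x47DC = 0x118F9 → wrap carry → 0x18FA
  0x18FA + 0xA083 = 0x0B97D
  0xB97D + 0xE473 = 0x19DF0 → wrap carry → 0x9DF1
  0x9DF1 + 0x7F68 = 0x11D59 → wrap carry → 0x1D5A
One's-complement sum = 0x1D5A.
Checksum = ~0x1D5A & 0xFFFF = 0xE2A5.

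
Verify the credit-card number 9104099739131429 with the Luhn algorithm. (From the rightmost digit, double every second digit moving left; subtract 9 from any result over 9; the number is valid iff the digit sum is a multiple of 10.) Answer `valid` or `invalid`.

invalid

From the right, keep odd positions and double even positions (subtract 9 from any doubled value over 9):
  doubled (positions 2,4,...): 4 2 2 6 9 0 0 9 → sum 32
  kept (positions 1,3,...): 9 4 3 9 7 9 4 1 → sum 46
Total = 78.
78 mod 10 = 8, so the number is invalid.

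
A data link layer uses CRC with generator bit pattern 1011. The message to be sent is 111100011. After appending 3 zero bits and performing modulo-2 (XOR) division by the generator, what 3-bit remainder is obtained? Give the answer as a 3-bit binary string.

Append 3 zeros: 111100011000. Divide by 1011 (XOR where the leading bit is 1):
  pos 0: 1111 XOR 1011 = 0100
  pos 1: 1000 XOR 1011 = 0011
  pos 3: 1100 XOR 1011 = 0111
  pos 4: 1111 XOR 1011 = 0100
  pos 5: 1001 XOR 1011 = 0010
  pos 7: 1000 XOR 1011 = 0011
Remainder (last 3 bits) = 110. This is the CRC / FCS.

110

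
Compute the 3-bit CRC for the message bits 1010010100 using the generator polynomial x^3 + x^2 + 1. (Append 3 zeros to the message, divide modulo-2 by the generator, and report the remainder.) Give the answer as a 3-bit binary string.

Append 3 zeros: 1010010100000. Divide by 1101 (XOR where the leading bit is 1):
  pos 0: 1010 XOR 1101 = 0111
  pos 1: 1110 XOR 1101 = 0011
  pos 3: 1110 XOR 1101 = 0011
  pos 5: 1110 XOR 1101 = 0011
  pos 7: 1100 XOR 1101 = 0001
Remainder (last 3 bits) = 100. This is the CRC / FCS.

100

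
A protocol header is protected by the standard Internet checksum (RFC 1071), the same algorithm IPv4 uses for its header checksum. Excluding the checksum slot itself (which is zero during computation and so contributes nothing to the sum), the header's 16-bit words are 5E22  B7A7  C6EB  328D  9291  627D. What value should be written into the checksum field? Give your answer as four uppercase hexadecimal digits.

One's-complement addition (fold any carry out of bit 15 back into bit 0):
  0x5E22 + 0xB7A7 = 0x115C9 → wrap carry → 0x15CA
  0x15CA + 0xC6EB = 0x0DCB5
  0xDCB5 + 0x328D = 0x10F42 → wrap carry → 0x0F43
  0x0F43 + 0x9291 = 0x0A1D4
  0xA1D4 + 0x627D = 0x10451 → wrap carry → 0x0452
One's-complement sum = 0x0452.
Checksum = ~0x0452 & 0xFFFF = 0xFBAD.

FBAD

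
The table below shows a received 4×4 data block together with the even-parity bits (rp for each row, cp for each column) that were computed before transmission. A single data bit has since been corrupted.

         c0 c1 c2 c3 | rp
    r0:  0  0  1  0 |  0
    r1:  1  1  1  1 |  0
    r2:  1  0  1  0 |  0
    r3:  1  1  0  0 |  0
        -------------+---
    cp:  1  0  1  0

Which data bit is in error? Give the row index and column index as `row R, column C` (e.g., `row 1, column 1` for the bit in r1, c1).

Recompute each row's even parity and compare to rp:
  r0: data parity 1, sent rp 0 → mismatch
  r1: data parity 0, sent rp 0 → ok
  r2: data parity 0, sent rp 0 → ok
  r3: data parity 0, sent rp 0 → ok
Recompute each column's even parity and compare to cp:
  c0: data parity 1, sent cp 1 → ok
  c1: data parity 0, sent cp 0 → ok
  c2: data parity 1, sent cp 1 → ok
  c3: data parity 1, sent cp 0 → mismatch
Exactly one row (r0) and one column (c3) fail → the flipped bit is at their intersection.

row 0, column 3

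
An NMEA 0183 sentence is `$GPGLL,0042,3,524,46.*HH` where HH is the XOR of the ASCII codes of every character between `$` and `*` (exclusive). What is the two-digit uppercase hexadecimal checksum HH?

7A

XOR the ASCII codes of the payload characters:
  'G' = 0x47 → acc = 0x47
  'P' = 0x50 → acc = 0x17
  'G' = 0x47 → acc = 0x50
  'L' = 0x4C → acc = 0x1C
  'L' = 0x4C → acc = 0x50
  ',' = 0x2C → acc = 0x7C
  '0' = 0x30 → acc = 0x4C
  '0' = 0x30 → acc = 0x7C
  '4' = 0x34 → acc = 0x48
  '2' = 0x32 → acc = 0x7A
  ',' = 0x2C → acc = 0x56
  '3' = 0x33 → acc = 0x65
  ',' = 0x2C → acc = 0x49
  '5' = 0x35 → acc = 0x7C
  '2' = 0x32 → acc = 0x4E
  '4' = 0x34 → acc = 0x7A
  ',' = 0x2C → acc = 0x56
  '4' = 0x34 → acc = 0x62
  '6' = 0x36 → acc = 0x54
  '.' = 0x2E → acc = 0x7A
Checksum = 0x7A.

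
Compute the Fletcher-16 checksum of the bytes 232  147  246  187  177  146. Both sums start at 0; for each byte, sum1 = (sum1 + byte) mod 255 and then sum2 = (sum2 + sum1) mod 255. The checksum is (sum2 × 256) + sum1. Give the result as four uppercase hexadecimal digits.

5C73

Running sums (mod 255):
  after byte 0 (232): sum1=232, sum2=232
  after byte 1 (147): sum1=124, sum2=101
  after byte 2 (246): sum1=115, sum2=216
  after byte 3 (187): sum1=47, sum2=8
  after byte 4 (177): sum1=224, sum2=232
  after byte 5 (146): sum1=115, sum2=92
Checksum = sum2·256 + sum1 = 92·256 + 115 = 23667 = 0x5C73.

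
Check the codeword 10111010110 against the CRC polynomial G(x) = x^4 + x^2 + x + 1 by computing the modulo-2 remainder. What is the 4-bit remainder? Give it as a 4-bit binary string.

Modulo-2 division of 10111010110 by 10111:
  pos 0: 10111 XOR 10111 = 00000
  pos 6: 10110 XOR 10111 = 00001
Remainder = 0001 (nonzero — an error is detected).

0001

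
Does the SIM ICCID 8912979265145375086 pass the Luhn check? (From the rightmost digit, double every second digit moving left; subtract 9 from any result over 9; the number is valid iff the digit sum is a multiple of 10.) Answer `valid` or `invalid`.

invalid

From the right, keep odd positions and double even positions (subtract 9 from any doubled value over 9):
  doubled (positions 2,4,...): 7 1 6 8 1 4 5 4 9 → sum 45
  kept (positions 1,3,...): 6 0 7 5 1 6 9 9 1 8 → sum 52
Total = 97.
97 mod 10 = 7, so the number is invalid.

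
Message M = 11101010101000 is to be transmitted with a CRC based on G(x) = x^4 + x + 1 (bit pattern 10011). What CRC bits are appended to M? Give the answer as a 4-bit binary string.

0101

Append 4 zeros: 111010101010000000. Divide by 10011 (XOR where the leading bit is 1):
  pos 0: 11101 XOR 10011 = 01110
  pos 1: 11100 XOR 10011 = 01111
  pos 2: 11111 XOR 10011 = 01100
  pos 3: 11000 XOR 10011 = 01011
  pos 4: 10111 XOR 10011 = 00100
  pos 6: 10001 XOR 10011 = 00010
  pos 9: 10000 XOR 10011 = 00011
  pos 12: 11000 XOR 10011 = 01011
  pos 13: 10110 XOR 10011 = 00101
Remainder (last 4 bits) = 0101. This is the CRC / FCS.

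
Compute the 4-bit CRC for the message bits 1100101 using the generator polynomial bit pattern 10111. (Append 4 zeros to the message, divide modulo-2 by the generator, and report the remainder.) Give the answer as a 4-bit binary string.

Append 4 zeros: 11001010000. Divide by 10111 (XOR where the leading bit is 1):
  pos 0: 11001 XOR 10111 = 01110
  pos 1: 11100 XOR 10111 = 01011
  pos 2: 10111 XOR 10111 = 00000
Remainder (last 4 bits) = 0000. This is the CRC / FCS.

0000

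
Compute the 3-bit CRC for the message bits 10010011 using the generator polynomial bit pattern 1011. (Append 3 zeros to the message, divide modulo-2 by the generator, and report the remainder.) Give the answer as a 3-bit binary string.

111

Append 3 zeros: 10010011000. Divide by 1011 (XOR where the leading bit is 1):
  pos 0: 1001 XOR 1011 = 0010
  pos 2: 1000 XOR 1011 = 0011
  pos 4: 1111 XOR 1011 = 0100
  pos 5: 1000 XOR 1011 = 0011
  pos 7: 1100 XOR 1011 = 0111
Remainder (last 3 bits) = 111. This is the CRC / FCS.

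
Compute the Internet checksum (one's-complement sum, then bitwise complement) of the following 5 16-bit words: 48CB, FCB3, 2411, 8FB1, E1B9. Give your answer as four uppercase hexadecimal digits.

2504

One's-complement addition (fold any carry out of bit 15 back into bit 0):
  0x48CB + 0xFCB3 = 0x1457E → wrap carry → 0x457F
  0x457F + 0x2411 = 0x06990
  0x6990 + 0x8FB1 = 0x0F941
  0xF941 + 0xE1B9 = 0x1DAFA → wrap carry → 0xDAFB
One's-complement sum = 0xDAFB.
Checksum = ~0xDAFB & 0xFFFF = 0x2504.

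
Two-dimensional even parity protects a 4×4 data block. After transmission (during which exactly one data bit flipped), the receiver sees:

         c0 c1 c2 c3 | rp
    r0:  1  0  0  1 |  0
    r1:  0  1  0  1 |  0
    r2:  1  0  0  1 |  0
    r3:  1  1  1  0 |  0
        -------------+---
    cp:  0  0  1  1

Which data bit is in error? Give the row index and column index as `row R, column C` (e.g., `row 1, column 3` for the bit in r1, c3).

Recompute each row's even parity and compare to rp:
  r0: data parity 0, sent rp 0 → ok
  r1: data parity 0, sent rp 0 → ok
  r2: data parity 0, sent rp 0 → ok
  r3: data parity 1, sent rp 0 → mismatch
Recompute each column's even parity and compare to cp:
  c0: data parity 1, sent cp 0 → mismatch
  c1: data parity 0, sent cp 0 → ok
  c2: data parity 1, sent cp 1 → ok
  c3: data parity 1, sent cp 1 → ok
Exactly one row (r3) and one column (c0) fail → the flipped bit is at their intersection.

row 3, column 0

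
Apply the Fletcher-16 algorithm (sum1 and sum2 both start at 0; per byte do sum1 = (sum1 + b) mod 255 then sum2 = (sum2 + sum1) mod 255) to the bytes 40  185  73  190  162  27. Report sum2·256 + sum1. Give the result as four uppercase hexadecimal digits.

53A7

Running sums (mod 255):
  after byte 0 (40): sum1=40, sum2=40
  after byte 1 (185): sum1=225, sum2=10
  after byte 2 (73): sum1=43, sum2=53
  after byte 3 (190): sum1=233, sum2=31
  after byte 4 (162): sum1=140, sum2=171
  after byte 5 (27): sum1=167, sum2=83
Checksum = sum2·256 + sum1 = 83·256 + 167 = 21415 = 0x53A7.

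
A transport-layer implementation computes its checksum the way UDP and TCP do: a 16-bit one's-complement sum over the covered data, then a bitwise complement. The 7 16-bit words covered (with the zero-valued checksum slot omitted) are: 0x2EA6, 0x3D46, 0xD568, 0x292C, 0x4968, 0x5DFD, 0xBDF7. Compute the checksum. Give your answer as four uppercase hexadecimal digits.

One's-complement addition (fold any carry out of bit 15 back into bit 0):
  0x2EA6 + 0x3D46 = 0x06BEC
  0x6BEC + 0xD568 = 0x14154 → wrap carry → 0x4155
  0x4155 + 0x292C = 0x06A81
  0x6A81 + 0x4968 = 0x0B3E9
  0xB3E9 + 0x5DFD = 0x111E6 → wrap carry → 0x11E7
  0x11E7 + 0xBDF7 = 0x0CFDE
One's-complement sum = 0xCFDE.
Checksum = ~0xCFDE & 0xFFFF = 0x3021.

3021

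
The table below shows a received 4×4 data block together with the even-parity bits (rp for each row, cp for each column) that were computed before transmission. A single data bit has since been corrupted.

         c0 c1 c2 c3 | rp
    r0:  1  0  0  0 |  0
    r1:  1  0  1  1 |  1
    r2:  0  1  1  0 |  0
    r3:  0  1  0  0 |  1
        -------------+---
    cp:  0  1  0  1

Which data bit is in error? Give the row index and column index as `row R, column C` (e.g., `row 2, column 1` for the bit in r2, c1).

Recompute each row's even parity and compare to rp:
  r0: data parity 1, sent rp 0 → mismatch
  r1: data parity 1, sent rp 1 → ok
  r2: data parity 0, sent rp 0 → ok
  r3: data parity 1, sent rp 1 → ok
Recompute each column's even parity and compare to cp:
  c0: data parity 0, sent cp 0 → ok
  c1: data parity 0, sent cp 1 → mismatch
  c2: data parity 0, sent cp 0 → ok
  c3: data parity 1, sent cp 1 → ok
Exactly one row (r0) and one column (c1) fail → the flipped bit is at their intersection.

row 0, column 1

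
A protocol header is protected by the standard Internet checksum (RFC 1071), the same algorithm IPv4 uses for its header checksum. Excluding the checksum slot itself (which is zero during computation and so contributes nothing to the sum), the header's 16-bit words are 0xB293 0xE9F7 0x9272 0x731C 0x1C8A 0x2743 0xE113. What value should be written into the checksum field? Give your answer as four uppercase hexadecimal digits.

3904

One's-complement addition (fold any carry out of bit 15 back into bit 0):
  0xB293 + 0xE9F7 = 0x19C8A → wrap carry → 0x9C8B
  0x9C8B + 0x9272 = 0x12EFD → wrap carry → 0x2EFE
  0x2EFE + 0x731C = 0x0A21A
  0xA21A + 0x1C8A = 0x0BEA4
  0xBEA4 + 0x2743 = 0x0E5E7
  0xE5E7 + 0xE113 = 0x1C6FA → wrap carry → 0xC6FB
One's-complement sum = 0xC6FB.
Checksum = ~0xC6FB & 0xFFFF = 0x3904.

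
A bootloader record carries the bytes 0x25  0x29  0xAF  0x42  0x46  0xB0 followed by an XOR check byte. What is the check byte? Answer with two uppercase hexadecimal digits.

17

XOR the bytes together:
  start with 0x25
  0x25 ⊕ 0x29 = 0x0C
  0x0C ⊕ 0xAF = 0xA3
  0xA3 ⊕ 0x42 = 0xE1
  0xE1 ⊕ 0x46 = 0xA7
  0xA7 ⊕ 0xB0 = 0x17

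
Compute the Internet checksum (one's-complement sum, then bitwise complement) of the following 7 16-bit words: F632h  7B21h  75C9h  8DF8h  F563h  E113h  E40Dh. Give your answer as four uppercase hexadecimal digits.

D063

One's-complement addition (fold any carry out of bit 15 back into bit 0):
  0xF632 + 0x7B21 = 0x17153 → wrap carry → 0x7154
  0x7154 + 0x75C9 = 0x0E71D
  0xE71D + 0x8DF8 = 0x17515 → wrap carry → 0x7516
  0x7516 + 0xF563 = 0x16A79 → wrap carry → 0x6A7A
  0x6A7A + 0xE113 = 0x14B8D → wrap carry → 0x4B8E
  0x4B8E + 0xE40D = 0x12F9B → wrap carry → 0x2F9C
One's-complement sum = 0x2F9C.
Checksum = ~0x2F9C & 0xFFFF = 0xD063.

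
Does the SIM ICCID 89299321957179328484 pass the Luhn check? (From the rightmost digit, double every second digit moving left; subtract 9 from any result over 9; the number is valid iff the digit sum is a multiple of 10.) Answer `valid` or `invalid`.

valid

From the right, keep odd positions and double even positions (subtract 9 from any doubled value over 9):
  doubled (positions 2,4,...): 7 7 6 5 5 9 4 9 4 7 → sum 63
  kept (positions 1,3,...): 4 4 2 9 1 5 1 3 9 9 → sum 47
Total = 110.
110 mod 10 = 0, so the number is valid.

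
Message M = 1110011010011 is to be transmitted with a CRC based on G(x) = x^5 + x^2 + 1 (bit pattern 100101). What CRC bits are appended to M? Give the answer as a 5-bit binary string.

01011

Append 5 zeros: 111001101001100000. Divide by 100101 (XOR where the leading bit is 1):
  pos 0: 111001 XOR 100101 = 011100
  pos 1: 111001 XOR 100101 = 011100
  pos 2: 111000 XOR 100101 = 011101
  pos 3: 111011 XOR 100101 = 011110
  pos 4: 111100 XOR 100101 = 011001
  pos 5: 110010 XOR 100101 = 010111
  pos 6: 101111 XOR 100101 = 001010
  pos 8: 101010 XOR 100101 = 001111
  pos 10: 111100 XOR 100101 = 011001
  pos 11: 110010 XOR 100101 = 010111
  pos 12: 101110 XOR 100101 = 001011
Remainder (last 5 bits) = 01011. This is the CRC / FCS.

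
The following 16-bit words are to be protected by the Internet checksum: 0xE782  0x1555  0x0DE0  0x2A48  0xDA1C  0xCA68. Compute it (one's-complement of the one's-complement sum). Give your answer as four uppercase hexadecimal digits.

267A

One's-complement addition (fold any carry out of bit 15 back into bit 0):
  0xE782 + 0x1555 = 0x0FCD7
  0xFCD7 + 0x0DE0 = 0x10AB7 → wrap carry → 0x0AB8
  0x0AB8 + 0x2A48 = 0x03500
  0x3500 + 0xDA1C = 0x10F1C → wrap carry → 0x0F1D
  0x0F1D + 0xCA68 = 0x0D985
One's-complement sum = 0xD985.
Checksum = ~0xD985 & 0xFFFF = 0x267A.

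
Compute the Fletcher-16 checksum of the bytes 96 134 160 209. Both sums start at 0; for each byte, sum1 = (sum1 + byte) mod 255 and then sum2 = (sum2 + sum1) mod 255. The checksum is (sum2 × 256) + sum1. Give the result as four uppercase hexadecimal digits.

2859

Running sums (mod 255):
  after byte 0 (96): sum1=96, sum2=96
  after byte 1 (134): sum1=230, sum2=71
  after byte 2 (160): sum1=135, sum2=206
  after byte 3 (209): sum1=89, sum2=40
Checksum = sum2·256 + sum1 = 40·256 + 89 = 10329 = 0x2859.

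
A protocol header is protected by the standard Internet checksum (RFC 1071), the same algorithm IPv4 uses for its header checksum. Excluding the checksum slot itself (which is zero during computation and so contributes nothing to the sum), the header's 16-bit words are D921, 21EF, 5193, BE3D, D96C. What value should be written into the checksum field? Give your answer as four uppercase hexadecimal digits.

One's-complement addition (fold any carry out of bit 15 back into bit 0):
  0xD921 + 0x21EF = 0x0FB10
  0xFB10 + 0x5193 = 0x14CA3 → wrap carry → 0x4CA4
  0x4CA4 + 0xBE3D = 0x10AE1 → wrap carry → 0x0AE2
  0x0AE2 + 0xD96C = 0x0E44E
One's-complement sum = 0xE44E.
Checksum = ~0xE44E & 0xFFFF = 0x1BB1.

1BB1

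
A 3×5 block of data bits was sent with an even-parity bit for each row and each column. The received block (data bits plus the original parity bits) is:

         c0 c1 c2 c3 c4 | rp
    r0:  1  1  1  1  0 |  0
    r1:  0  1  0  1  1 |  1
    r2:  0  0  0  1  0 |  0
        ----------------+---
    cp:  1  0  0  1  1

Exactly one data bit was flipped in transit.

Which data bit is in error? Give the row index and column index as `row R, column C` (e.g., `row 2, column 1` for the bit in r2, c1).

Recompute each row's even parity and compare to rp:
  r0: data parity 0, sent rp 0 → ok
  r1: data parity 1, sent rp 1 → ok
  r2: data parity 1, sent rp 0 → mismatch
Recompute each column's even parity and compare to cp:
  c0: data parity 1, sent cp 1 → ok
  c1: data parity 0, sent cp 0 → ok
  c2: data parity 1, sent cp 0 → mismatch
  c3: data parity 1, sent cp 1 → ok
  c4: data parity 1, sent cp 1 → ok
Exactly one row (r2) and one column (c2) fail → the flipped bit is at their intersection.

row 2, column 2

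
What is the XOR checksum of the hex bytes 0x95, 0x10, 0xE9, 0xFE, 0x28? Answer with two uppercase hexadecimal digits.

XOR the bytes together:
  start with 0x95
  0x95 ⊕ 0x10 = 0x85
  0x85 ⊕ 0xE9 = 0x6C
  0x6C ⊕ 0xFE = 0x92
  0x92 ⊕ 0x28 = 0xBA

BA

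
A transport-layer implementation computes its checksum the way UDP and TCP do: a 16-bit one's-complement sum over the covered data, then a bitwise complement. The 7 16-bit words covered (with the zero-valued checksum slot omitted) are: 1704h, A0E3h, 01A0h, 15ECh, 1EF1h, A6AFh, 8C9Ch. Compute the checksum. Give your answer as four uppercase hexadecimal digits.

DE4E

One's-complement addition (fold any carry out of bit 15 back into bit 0):
  0x1704 + 0xA0E3 = 0x0B7E7
  0xB7E7 + 0x01A0 = 0x0B987
  0xB987 + 0x15EC = 0x0CF73
  0xCF73 + 0x1EF1 = 0x0EE64
  0xEE64 + 0xA6AF = 0x19513 → wrap carry → 0x9514
  0x9514 + 0x8C9C = 0x121B0 → wrap carry → 0x21B1
One's-complement sum = 0x21B1.
Checksum = ~0x21B1 & 0xFFFF = 0xDE4E.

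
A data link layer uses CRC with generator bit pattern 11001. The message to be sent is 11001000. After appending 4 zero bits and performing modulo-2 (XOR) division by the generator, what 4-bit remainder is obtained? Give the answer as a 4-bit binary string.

0000

Append 4 zeros: 110010000000. Divide by 11001 (XOR where the leading bit is 1):
  pos 0: 11001 XOR 11001 = 00000
Remainder (last 4 bits) = 0000. This is the CRC / FCS.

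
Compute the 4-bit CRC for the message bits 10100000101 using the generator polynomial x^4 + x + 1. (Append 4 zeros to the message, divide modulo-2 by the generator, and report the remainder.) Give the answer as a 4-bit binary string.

Append 4 zeros: 101000001010000. Divide by 10011 (XOR where the leading bit is 1):
  pos 0: 10100 XOR 10011 = 00111
  pos 2: 11100 XOR 10011 = 01111
  pos 3: 11110 XOR 10011 = 01101
  pos 4: 11011 XOR 10011 = 01000
  pos 5: 10000 XOR 10011 = 00011
  pos 8: 11100 XOR 10011 = 01111
  pos 9: 11110 XOR 10011 = 01101
  pos 10: 11010 XOR 10011 = 01001
Remainder (last 4 bits) = 1001. This is the CRC / FCS.

1001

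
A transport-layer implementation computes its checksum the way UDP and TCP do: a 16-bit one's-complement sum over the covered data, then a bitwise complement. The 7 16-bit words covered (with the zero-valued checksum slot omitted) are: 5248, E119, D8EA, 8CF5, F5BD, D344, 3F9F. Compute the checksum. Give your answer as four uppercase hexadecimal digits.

One's-complement addition (fold any carry out of bit 15 back into bit 0):
  0x5248 + 0xE119 = 0x13361 → wrap carry → 0x3362
  0x3362 + 0xD8EA = 0x10C4C → wrap carry → 0x0C4D
  0x0C4D + 0x8CF5 = 0x09942
  0x9942 + 0xF5BD = 0x18EFF → wrap carry → 0x8F00
  0x8F00 + 0xD344 = 0x16244 → wrap carry → 0x6245
  0x6245 + 0x3F9F = 0x0A1E4
One's-complement sum = 0xA1E4.
Checksum = ~0xA1E4 & 0xFFFF = 0x5E1B.

5E1B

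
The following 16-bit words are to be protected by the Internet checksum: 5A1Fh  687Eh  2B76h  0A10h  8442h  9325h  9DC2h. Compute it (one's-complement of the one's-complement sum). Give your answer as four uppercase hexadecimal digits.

52B1

One's-complement addition (fold any carry out of bit 15 back into bit 0):
  0x5A1F + 0x687E = 0x0C29D
  0xC29D + 0x2B76 = 0x0EE13
  0xEE13 + 0x0A10 = 0x0F823
  0xF823 + 0x8442 = 0x17C65 → wrap carry → 0x7C66
  0x7C66 + 0x9325 = 0x10F8B → wrap carry → 0x0F8C
  0x0F8C + 0x9DC2 = 0x0AD4E
One's-complement sum = 0xAD4E.
Checksum = ~0xAD4E & 0xFFFF = 0x52B1.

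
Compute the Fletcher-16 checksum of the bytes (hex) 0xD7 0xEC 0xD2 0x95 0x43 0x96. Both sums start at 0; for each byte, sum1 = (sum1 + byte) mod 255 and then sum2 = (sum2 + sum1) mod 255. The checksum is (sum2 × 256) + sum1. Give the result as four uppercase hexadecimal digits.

D807

Running sums (mod 255):
  after byte 0 (0xD7): sum1=215, sum2=215
  after byte 1 (0xEC): sum1=196, sum2=156
  after byte 2 (0xD2): sum1=151, sum2=52
  after byte 3 (0x95): sum1=45, sum2=97
  after byte 4 (0x43): sum1=112, sum2=209
  after byte 5 (0x96): sum1=7, sum2=216
Checksum = sum2·256 + sum1 = 216·256 + 7 = 55303 = 0xD807.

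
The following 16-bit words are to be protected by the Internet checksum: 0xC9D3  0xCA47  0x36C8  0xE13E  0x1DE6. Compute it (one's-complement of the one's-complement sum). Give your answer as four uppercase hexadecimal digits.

One's-complement addition (fold any carry out of bit 15 back into bit 0):
  0xC9D3 + 0xCA47 = 0x1941A → wrap carry → 0x941B
  0x941B + 0x36C8 = 0x0CAE3
  0xCAE3 + 0xE13E = 0x1AC21 → wrap carry → 0xAC22
  0xAC22 + 0x1DE6 = 0x0CA08
One's-complement sum = 0xCA08.
Checksum = ~0xCA08 & 0xFFFF = 0x35F7.

35F7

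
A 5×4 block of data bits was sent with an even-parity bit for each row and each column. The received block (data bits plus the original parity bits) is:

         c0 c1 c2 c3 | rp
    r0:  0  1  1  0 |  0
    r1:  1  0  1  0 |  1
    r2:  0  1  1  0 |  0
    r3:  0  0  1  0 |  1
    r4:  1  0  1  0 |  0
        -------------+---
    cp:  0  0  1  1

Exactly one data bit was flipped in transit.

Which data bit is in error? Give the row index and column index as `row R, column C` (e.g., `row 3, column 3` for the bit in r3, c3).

row 1, column 3

Recompute each row's even parity and compare to rp:
  r0: data parity 0, sent rp 0 → ok
  r1: data parity 0, sent rp 1 → mismatch
  r2: data parity 0, sent rp 0 → ok
  r3: data parity 1, sent rp 1 → ok
  r4: data parity 0, sent rp 0 → ok
Recompute each column's even parity and compare to cp:
  c0: data parity 0, sent cp 0 → ok
  c1: data parity 0, sent cp 0 → ok
  c2: data parity 1, sent cp 1 → ok
  c3: data parity 0, sent cp 1 → mismatch
Exactly one row (r1) and one column (c3) fail → the flipped bit is at their intersection.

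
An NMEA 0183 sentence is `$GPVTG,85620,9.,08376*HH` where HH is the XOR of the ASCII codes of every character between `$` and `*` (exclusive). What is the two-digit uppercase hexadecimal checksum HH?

XOR the ASCII codes of the payload characters:
  'G' = 0x47 → acc = 0x47
  'P' = 0x50 → acc = 0x17
  'V' = 0x56 → acc = 0x41
  'T' = 0x54 → acc = 0x15
  'G' = 0x47 → acc = 0x52
  ',' = 0x2C → acc = 0x7E
  '8' = 0x38 → acc = 0x46
  '5' = 0x35 → acc = 0x73
  '6' = 0x36 → acc = 0x45
  '2' = 0x32 → acc = 0x77
  '0' = 0x30 → acc = 0x47
  ',' = 0x2C → acc = 0x6B
  '9' = 0x39 → acc = 0x52
  '.' = 0x2E → acc = 0x7C
  ',' = 0x2C → acc = 0x50
  '0' = 0x30 → acc = 0x60
  '8' = 0x38 → acc = 0x58
  '3' = 0x33 → acc = 0x6B
  '7' = 0x37 → acc = 0x5C
  '6' = 0x36 → acc = 0x6A
Checksum = 0x6A.

6A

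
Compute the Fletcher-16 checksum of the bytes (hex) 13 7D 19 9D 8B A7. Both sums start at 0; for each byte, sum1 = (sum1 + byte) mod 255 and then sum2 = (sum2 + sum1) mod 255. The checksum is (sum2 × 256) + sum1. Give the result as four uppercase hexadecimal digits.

E17A

Running sums (mod 255):
  after byte 0 (13): sum1=19, sum2=19
  after byte 1 (7D): sum1=144, sum2=163
  after byte 2 (19): sum1=169, sum2=77
  after byte 3 (9D): sum1=71, sum2=148
  after byte 4 (8B): sum1=210, sum2=103
  after byte 5 (A7): sum1=122, sum2=225
Checksum = sum2·256 + sum1 = 225·256 + 122 = 57722 = 0xE17A.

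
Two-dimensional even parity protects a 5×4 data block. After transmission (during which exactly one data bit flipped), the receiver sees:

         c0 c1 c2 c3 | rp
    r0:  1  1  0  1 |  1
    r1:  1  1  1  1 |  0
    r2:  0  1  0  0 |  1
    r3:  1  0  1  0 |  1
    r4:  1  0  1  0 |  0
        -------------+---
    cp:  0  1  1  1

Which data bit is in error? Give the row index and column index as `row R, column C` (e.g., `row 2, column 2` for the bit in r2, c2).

row 3, column 3

Recompute each row's even parity and compare to rp:
  r0: data parity 1, sent rp 1 → ok
  r1: data parity 0, sent rp 0 → ok
  r2: data parity 1, sent rp 1 → ok
  r3: data parity 0, sent rp 1 → mismatch
  r4: data parity 0, sent rp 0 → ok
Recompute each column's even parity and compare to cp:
  c0: data parity 0, sent cp 0 → ok
  c1: data parity 1, sent cp 1 → ok
  c2: data parity 1, sent cp 1 → ok
  c3: data parity 0, sent cp 1 → mismatch
Exactly one row (r3) and one column (c3) fail → the flipped bit is at their intersection.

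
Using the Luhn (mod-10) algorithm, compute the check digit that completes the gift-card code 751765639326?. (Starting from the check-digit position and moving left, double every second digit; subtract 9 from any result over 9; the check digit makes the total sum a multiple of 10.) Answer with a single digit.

7

Partial digits right→left: 6 2 3 9 3 6 5 6 7 1 5 7
Double every second digit counting from the check-digit position (so the 1st, 3rd, 5th, ... of the partial from the right).
  doubled (with −9 where >9): 3 6 6 1 5 1 → sum 22
  kept as-is: 2 9 6 6 1 7 → sum 31
Total = 22 + 31 = 53.
Check digit = (10 − (53 mod 10)) mod 10 = 7.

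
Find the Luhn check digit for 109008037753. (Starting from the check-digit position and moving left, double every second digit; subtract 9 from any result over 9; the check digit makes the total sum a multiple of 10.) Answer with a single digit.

4

Partial digits right→left: 3 5 7 7 3 0 8 0 0 9 0 1
Double every second digit counting from the check-digit position (so the 1st, 3rd, 5th, ... of the partial from the right).
  doubled (with −9 where >9): 6 5 6 7 0 0 → sum 24
  kept as-is: 5 7 0 0 9 1 → sum 22
Total = 24 + 22 = 46.
Check digit = (10 − (46 mod 10)) mod 10 = 4.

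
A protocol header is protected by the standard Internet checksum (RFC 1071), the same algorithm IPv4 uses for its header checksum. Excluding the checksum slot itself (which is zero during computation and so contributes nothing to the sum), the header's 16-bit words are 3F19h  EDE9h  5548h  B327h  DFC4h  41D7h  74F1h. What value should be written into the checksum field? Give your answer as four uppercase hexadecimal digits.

One's-complement addition (fold any carry out of bit 15 back into bit 0):
  0x3F19 + 0xEDE9 = 0x12D02 → wrap carry → 0x2D03
  0x2D03 + 0x5548 = 0x0824B
  0x824B + 0xB327 = 0x13572 → wrap carry → 0x3573
  0x3573 + 0xDFC4 = 0x11537 → wrap carry → 0x1538
  0x1538 + 0x41D7 = 0x0570F
  0x570F + 0x74F1 = 0x0CC00
One's-complement sum = 0xCC00.
Checksum = ~0xCC00 & 0xFFFF = 0x33FF.

33FF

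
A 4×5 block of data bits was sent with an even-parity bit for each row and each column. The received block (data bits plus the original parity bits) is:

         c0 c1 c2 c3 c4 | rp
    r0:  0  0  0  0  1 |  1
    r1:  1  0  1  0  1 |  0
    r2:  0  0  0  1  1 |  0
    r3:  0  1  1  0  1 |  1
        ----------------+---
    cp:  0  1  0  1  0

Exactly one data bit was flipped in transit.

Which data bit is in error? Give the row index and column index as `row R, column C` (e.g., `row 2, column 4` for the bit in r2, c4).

row 1, column 0

Recompute each row's even parity and compare to rp:
  r0: data parity 1, sent rp 1 → ok
  r1: data parity 1, sent rp 0 → mismatch
  r2: data parity 0, sent rp 0 → ok
  r3: data parity 1, sent rp 1 → ok
Recompute each column's even parity and compare to cp:
  c0: data parity 1, sent cp 0 → mismatch
  c1: data parity 1, sent cp 1 → ok
  c2: data parity 0, sent cp 0 → ok
  c3: data parity 1, sent cp 1 → ok
  c4: data parity 0, sent cp 0 → ok
Exactly one row (r1) and one column (c0) fail → the flipped bit is at their intersection.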